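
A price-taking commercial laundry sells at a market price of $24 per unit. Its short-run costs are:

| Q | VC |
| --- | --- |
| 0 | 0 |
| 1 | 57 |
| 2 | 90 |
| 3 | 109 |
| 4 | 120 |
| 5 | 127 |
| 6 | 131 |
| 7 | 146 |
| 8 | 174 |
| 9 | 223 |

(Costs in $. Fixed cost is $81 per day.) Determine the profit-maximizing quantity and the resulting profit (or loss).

Profit at each row (π = 24Q − TC): Q=0: -81; Q=1: -114; Q=2: -123; Q=3: -118; Q=4: -105; Q=5: -88; Q=6: -68; Q=7: -59; Q=8: -63; Q=9: -88.
Profit is maximized at Q = 7. AVC there is 146/7 = $20.86 ≤ P, so producing beats shutting down (which would give -$81).

Q = 7; profit = -$59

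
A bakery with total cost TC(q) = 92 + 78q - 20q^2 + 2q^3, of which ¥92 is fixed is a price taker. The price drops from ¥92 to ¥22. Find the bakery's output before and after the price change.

MC = 78 - 40q + 6q^2; the shutdown threshold is min AVC = ¥28 (at q = 5).
At P = ¥92 ≥ min AVC, set P = MC on the rising branch: q = 7.
At P = ¥22 < min AVC = ¥28, price no longer covers variable cost at any output, so the firm shuts down: q = 0.

Output falls from 7 to 0 (the firm shuts down)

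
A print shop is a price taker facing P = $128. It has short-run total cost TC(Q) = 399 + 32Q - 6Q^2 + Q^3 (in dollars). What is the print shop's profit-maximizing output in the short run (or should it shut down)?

Variable cost is VC = 32Q - 6Q^2 + Q^3, so AVC = VC/Q = 32 - 6Q + Q^2 and MC = dTC/dQ = 32 - 12Q + 3Q^2.
AVC hits its minimum where MC = AVC, at Q = 3, giving min AVC = 32 - 6·3 + 3^2 = $23.
P = $128 exceeds min AVC = $23, so the firm stays open.
P = MC gives -96 - 12Q + 3Q^2 = 0, with roots -4 and 8. Take the larger (rising MC): Q* = 8.
Check: AVC at Q = 8 is $48 ≤ P, so revenue covers variable cost.
Profit = P·Q − TC = 128·8 − 783 = $241.

Produce at Q = 8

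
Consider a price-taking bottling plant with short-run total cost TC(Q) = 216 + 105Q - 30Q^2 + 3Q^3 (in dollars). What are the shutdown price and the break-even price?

Shutdown price = min AVC. AVC = 105 - 30Q + 3Q^2, with vertex at Q = 5 and minimum $30.
ATC = 216/Q + 105 - 30Q + 3Q^2. Setting dATC/dQ = −216/Q^2 − 30 + 6Q = 0 gives Q = 6 (since 6·6^3 − 30·6^2 = 216).
min ATC = 216/6 + 105 − 30·6 + 3·6^2 = $69. That is the break-even price.
Between these two prices the firm operates at a loss; above $69 it earns a profit.

Shutdown price = $30; break-even price = $69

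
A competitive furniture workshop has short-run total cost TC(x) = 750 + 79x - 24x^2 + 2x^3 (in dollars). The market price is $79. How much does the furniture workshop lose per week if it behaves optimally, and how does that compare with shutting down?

Profit = -$238 at x = 8

AVC = 79 - 24x + 2x^2 has its minimum $7 at x = 6; price $79 clears that bar, so the firm operates.
MC = 79 - 48x + 6x^2. Setting P = MC and taking the root on the rising branch gives x* = 8.
TR = 79·8 = 632. TC = 750 + 120 = 870. Profit = 632 − 870 = -$238.
By producing, the firm covers all variable cost plus $512 of fixed cost; shutting down would lose the full $750.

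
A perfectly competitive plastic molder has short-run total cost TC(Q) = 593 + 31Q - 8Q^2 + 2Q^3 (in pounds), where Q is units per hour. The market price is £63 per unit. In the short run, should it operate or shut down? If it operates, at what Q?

Strip out fixed cost: VC = 31Q - 8Q^2 + 2Q^3. Then AVC = 31 - 8Q + 2Q^2 and MC = 31 - 16Q + 6Q^2.
AVC is minimized where dAVC/dQ = -8 + 4Q = 0, at Q = 2; min AVC = 31 - 8·2 + 2·2^2 = £23.
P = £63 exceeds min AVC = £23, so the firm stays open.
Set P = MC: 63 = 31 - 16Q + 6Q^2 → -32 - 16Q + 6Q^2 = 0. The roots are Q = -4/3 and Q = 4; the profit-maximizing output is on the rising part of MC, so Q* = 4.
Check: AVC at Q = 4 is £31 ≤ P, so revenue covers variable cost.
Profit = P·Q − TC = 63·4 − 717 = -£465, a loss, but smaller than the £593 fixed cost the firm would lose by shutting down.

Produce at Q = 4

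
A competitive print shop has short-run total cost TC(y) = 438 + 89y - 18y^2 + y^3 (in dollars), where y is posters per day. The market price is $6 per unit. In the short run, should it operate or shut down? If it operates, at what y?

From TC, MC = TC'(y) = 89 - 36y + 3y^2 and AVC = VC/y = 89 - 18y + y^2.
AVC hits its minimum where MC = AVC, at y = 9, giving min AVC = 89 - 18·9 + 9^2 = $8.
P = $6 lies below min AVC = $8; no output level covers variable cost.
The firm minimizes its loss by shutting down and losing only its fixed cost of $438.

Shut down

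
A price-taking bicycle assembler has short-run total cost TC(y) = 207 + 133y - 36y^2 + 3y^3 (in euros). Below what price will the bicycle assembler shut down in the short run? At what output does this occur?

€25 per unit, at y = 6

Short-run supply begins at min AVC. From VC = 133y - 36y^2 + 3y^3, AVC = 133 - 36y + 3y^2.
dAVC/dy = -36 + 6y = 0 gives y = 6. min AVC = 133 - 36·6 + 3·6^2 = 25.
So the shutdown price is €25.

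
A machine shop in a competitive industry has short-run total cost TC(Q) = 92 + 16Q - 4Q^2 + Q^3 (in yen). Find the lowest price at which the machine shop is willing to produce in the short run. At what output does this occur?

¥12 per unit, at Q = 2

The shutdown price is the minimum of AVC. VC = 16Q - 4Q^2 + Q^3, so AVC = 16 - 4Q + Q^2.
At the minimum of AVC, MC = AVC. MC = 16 - 8Q + 3Q^2; setting MC = AVC gives 2Q^2 - 4Q = 0, so Q = 2. min AVC = 12.
For P < ¥12 the firm produces nothing.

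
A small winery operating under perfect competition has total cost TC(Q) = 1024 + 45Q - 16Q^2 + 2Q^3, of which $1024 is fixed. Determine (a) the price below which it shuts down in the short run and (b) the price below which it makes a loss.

Shutdown price = $13; break-even price = $173

AVC = 45 - 16Q + 2Q^2; minimized at Q = 4, giving min AVC = $13. That is the shutdown price.
ATC = 1024/Q + 45 - 16Q + 2Q^2. Setting dATC/dQ = −1024/Q^2 − 16 + 4Q = 0 gives Q = 8 (since 4·8^3 − 16·8^2 = 1024).
min ATC = 1024/8 + 45 − 16·8 + 2·8^2 = $173. That is the break-even price.
Between these two prices the firm operates at a loss; above $173 it earns a profit.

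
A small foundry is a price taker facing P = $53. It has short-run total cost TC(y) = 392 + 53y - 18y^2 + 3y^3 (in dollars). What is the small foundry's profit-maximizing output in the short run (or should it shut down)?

Produce at y = 4

Variable cost is VC = 53y - 18y^2 + 3y^3, so AVC = VC/y = 53 - 18y + 3y^2 and MC = dTC/dy = 53 - 36y + 9y^2.
The AVC parabola has its vertex at y = 18/6 = 3, where AVC = 53 - 18·3 + 3·3^2 = $26.
P = $53 exceeds min AVC = $26, so the firm stays open.
Set P = MC: 53 = 53 - 36y + 9y^2 → -36y + 9y^2 = 0. The roots are y = 0 and y = 4; the profit-maximizing output is on the rising part of MC, so y* = 4.
Check: AVC at y = 4 is $29 ≤ P, so revenue covers variable cost.
Profit = P·y − TC = 53·4 − 508 = -$296, a loss, but smaller than the $392 fixed cost the firm would lose by shutting down.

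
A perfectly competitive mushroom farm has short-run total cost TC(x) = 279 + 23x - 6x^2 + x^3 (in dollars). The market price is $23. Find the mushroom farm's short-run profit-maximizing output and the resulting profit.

Profit = -$247 at x = 4

AVC = 23 - 6x + x^2 has its minimum $14 at x = 3; price $23 clears that bar, so the firm operates.
MC = 23 - 12x + 3x^2. Setting P = MC and taking the root on the rising branch gives x* = 4.
TR = 23·4 = 92. TC = 279 + 60 = 339. Profit = 92 − 339 = -$247.
Shutting down would mean losing the fixed cost of $279, so operating at a loss of $247 is better by $32.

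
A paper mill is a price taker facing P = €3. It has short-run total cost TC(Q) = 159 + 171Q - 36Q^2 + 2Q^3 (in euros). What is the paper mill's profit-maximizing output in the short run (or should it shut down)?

From TC, MC = TC'(Q) = 171 - 72Q + 6Q^2 and AVC = VC/Q = 171 - 36Q + 2Q^2.
AVC hits its minimum where MC = AVC, at Q = 9, giving min AVC = 171 - 36·9 + 2·9^2 = €9.
With P < min AVC (€3 < €9), every unit sold adds to the loss.
Shutting down limits the loss to fixed cost, €159.

Shut down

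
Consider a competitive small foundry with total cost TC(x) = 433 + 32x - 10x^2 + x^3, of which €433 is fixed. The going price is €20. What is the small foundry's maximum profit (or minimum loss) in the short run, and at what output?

Profit = -€361 at x = 6

AVC = 32 - 10x + x^2; min AVC = €7 at x = 5. Since P = €20 ≥ min AVC, the firm produces.
MC = 32 - 20x + 3x^2. Setting P = MC and taking the root on the rising branch gives x* = 6.
TR = 20·6 = 120. TC = 433 + 48 = 481. Profit = 120 − 481 = -€361.
Shutting down would mean losing the fixed cost of €433, so operating at a loss of €361 is better by €72.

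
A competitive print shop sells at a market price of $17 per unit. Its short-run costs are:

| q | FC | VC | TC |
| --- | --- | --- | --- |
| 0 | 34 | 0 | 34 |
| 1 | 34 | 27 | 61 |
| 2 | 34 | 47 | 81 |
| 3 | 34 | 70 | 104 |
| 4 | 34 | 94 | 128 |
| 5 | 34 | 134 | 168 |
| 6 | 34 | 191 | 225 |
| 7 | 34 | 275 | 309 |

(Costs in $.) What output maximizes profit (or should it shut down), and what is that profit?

q = 0 (shut down); profit = -$34

Compute π = P·q − TC at each output: q=0: -34; q=1: -44; q=2: -47; q=3: -53; q=4: -60; q=5: -83; q=6: -123; q=7: -190.
Profit is highest at q = 0. Equivalently, the lowest AVC in the table is 70/3 ≈ $23.33 at q = 3, and P = $17 falls below it — price never covers variable cost, so the firm shuts down and loses only its fixed cost.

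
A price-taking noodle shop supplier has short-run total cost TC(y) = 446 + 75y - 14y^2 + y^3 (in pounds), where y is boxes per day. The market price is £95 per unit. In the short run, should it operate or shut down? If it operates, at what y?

Produce at y = 10

From TC, MC = TC'(y) = 75 - 28y + 3y^2 and AVC = VC/y = 75 - 14y + y^2.
AVC is minimized where dAVC/dy = -14 + 2y = 0, at y = 7; min AVC = 75 - 14·7 + 7^2 = £26.
Since P = £95 ≥ min AVC = £26, price covers variable cost and the firm should produce.
Solving P = MC: -20 - 28y + 3y^2 = 0 ⇒ y = -2/3 or 10. On the upward-sloping branch, y* = 10.
Check: AVC at y = 10 is £35 ≤ P, so revenue covers variable cost.
Profit = P·y − TC = 95·10 − 796 = £154.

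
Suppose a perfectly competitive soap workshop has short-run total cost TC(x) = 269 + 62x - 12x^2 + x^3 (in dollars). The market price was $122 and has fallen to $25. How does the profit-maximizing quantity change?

MC = 62 - 24x + 3x^2; the shutdown threshold is min AVC = $26 (at x = 6).
At P = $122 ≥ min AVC, set P = MC on the rising branch: x = 10.
At P = $25 < min AVC = $26, price no longer covers variable cost at any output, so the firm shuts down: x = 0.

Output falls from 10 to 0 (the firm shuts down)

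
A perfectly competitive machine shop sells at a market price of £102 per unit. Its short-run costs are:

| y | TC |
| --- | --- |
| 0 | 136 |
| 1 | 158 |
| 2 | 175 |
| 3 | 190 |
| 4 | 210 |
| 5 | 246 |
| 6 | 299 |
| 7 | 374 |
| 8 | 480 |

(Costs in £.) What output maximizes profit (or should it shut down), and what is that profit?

Compute π = P·y − TC at each output: y=0: -136; y=1: -56; y=2: 29; y=3: 116; y=4: 198; y=5: 264; y=6: 313; y=7: 340; y=8: 336.
Profit is maximized at y = 7. AVC there is 238/7 = £34 ≤ P, so producing beats shutting down (which would give -£136).

y = 7; profit = £340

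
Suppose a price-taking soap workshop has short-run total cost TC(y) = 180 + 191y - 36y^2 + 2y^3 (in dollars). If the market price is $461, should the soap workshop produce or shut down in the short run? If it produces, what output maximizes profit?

Produce at y = 15

Strip out fixed cost: VC = 191y - 36y^2 + 2y^3. Then AVC = 191 - 36y + 2y^2 and MC = 191 - 72y + 6y^2.
AVC is minimized where dAVC/dy = -36 + 4y = 0, at y = 9; min AVC = 191 - 36·9 + 2·9^2 = $29.
Because $461 ≥ $29, revenue can cover variable cost; the firm operates.
Solving P = MC: -270 - 72y + 6y^2 = 0 ⇒ y = -3 or 15. On the upward-sloping branch, y* = 15.
Check: AVC at y = 15 is $101 ≤ P, so revenue covers variable cost.
Profit = P·y − TC = 461·15 − 1695 = $5220.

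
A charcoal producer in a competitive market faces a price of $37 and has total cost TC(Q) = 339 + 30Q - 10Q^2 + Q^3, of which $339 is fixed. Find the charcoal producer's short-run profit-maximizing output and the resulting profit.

Profit = -$143 at Q = 7

AVC = 30 - 10Q + Q^2; min AVC = $5 at Q = 5. Since P = $37 ≥ min AVC, the firm produces.
MC = 30 - 20Q + 3Q^2. Setting P = MC and taking the root on the rising branch gives Q* = 7.
TR = 37·7 = 259. TC = 339 + 63 = 402. Profit = 259 − 402 = -$143.
By producing, the firm covers all variable cost plus $196 of fixed cost; shutting down would lose the full $339.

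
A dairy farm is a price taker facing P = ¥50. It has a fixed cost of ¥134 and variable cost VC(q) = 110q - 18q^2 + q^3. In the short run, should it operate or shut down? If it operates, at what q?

From TC, MC = TC'(q) = 110 - 36q + 3q^2 and AVC = VC/q = 110 - 18q + q^2.
AVC hits its minimum where MC = AVC, at q = 9, giving min AVC = 110 - 18·9 + 9^2 = ¥29.
Because ¥50 ≥ ¥29, revenue can cover variable cost; the firm operates.
Solving P = MC: 60 - 36q + 3q^2 = 0 ⇒ q = 2 or 10. On the upward-sloping branch, q* = 10.
Check: AVC at q = 10 is ¥30 ≤ P, so revenue covers variable cost.
Profit = P·q − TC = 50·10 − 434 = ¥66.

Produce at q = 10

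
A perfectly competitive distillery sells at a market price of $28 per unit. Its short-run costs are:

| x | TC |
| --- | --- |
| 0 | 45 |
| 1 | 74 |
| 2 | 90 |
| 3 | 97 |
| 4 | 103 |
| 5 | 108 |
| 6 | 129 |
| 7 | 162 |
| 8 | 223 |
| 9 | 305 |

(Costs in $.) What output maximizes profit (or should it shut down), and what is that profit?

x = 6; profit = $39

Compute π = P·x − TC at each output: x=0: -45; x=1: -46; x=2: -34; x=3: -13; x=4: 9; x=5: 32; x=6: 39; x=7: 34; x=8: 1; x=9: -53.
Profit is maximized at x = 6. AVC there is 84/6 = $14 ≤ P, so producing beats shutting down (which would give -$45).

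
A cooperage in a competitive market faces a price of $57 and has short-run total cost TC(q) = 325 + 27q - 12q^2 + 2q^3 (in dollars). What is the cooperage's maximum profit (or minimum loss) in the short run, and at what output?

AVC = 27 - 12q + 2q^2 has its minimum $9 at q = 3; price $57 clears that bar, so the firm operates.
MC = 27 - 24q + 6q^2. Setting P = MC and taking the root on the rising branch gives q* = 5.
TR = 57·5 = 285. TC = 325 + 85 = 410. Profit = 285 − 410 = -$125.
Shutting down would mean losing the fixed cost of $325, so operating at a loss of $125 is better by $200.

Profit = -$125 at q = 5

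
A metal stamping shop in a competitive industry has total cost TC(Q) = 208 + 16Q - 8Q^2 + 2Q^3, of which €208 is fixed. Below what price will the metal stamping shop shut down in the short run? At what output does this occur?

The shutdown price is the minimum of AVC. VC = 16Q - 8Q^2 + 2Q^3, so AVC = 16 - 8Q + 2Q^2.
dAVC/dQ = -8 + 4Q = 0 gives Q = 2. min AVC = 16 - 8·2 + 2·2^2 = 8.
So the shutdown price is €8.

€8 per unit, at Q = 2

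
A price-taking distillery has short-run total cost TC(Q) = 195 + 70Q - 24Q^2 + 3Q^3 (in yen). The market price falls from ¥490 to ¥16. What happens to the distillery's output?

AVC = 70 - 24Q + 3Q^2, minimized at Q = 4 where min AVC = ¥22. MC = 70 - 48Q + 9Q^2.
With P = ¥490 above the shutdown price, P = MC gives Q = 10.
At P = ¥16 < min AVC = ¥22, price no longer covers variable cost at any output, so the firm shuts down: Q = 0.

Output falls from 10 to 0 (the firm shuts down)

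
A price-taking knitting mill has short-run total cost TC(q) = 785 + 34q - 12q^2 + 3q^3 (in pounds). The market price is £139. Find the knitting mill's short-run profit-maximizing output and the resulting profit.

Profit = -£335 at q = 5

AVC = 34 - 12q + 3q^2 has its minimum £22 at q = 2; price £139 clears that bar, so the firm operates.
MC = 34 - 24q + 9q^2. Setting P = MC and taking the root on the rising branch gives q* = 5.
TR = 139·5 = 695. TC = 785 + 245 = 1030. Profit = 695 − 1030 = -£335.
That loss of £335 beats the £785 the firm would lose by shutting down; producing recovers £450 of fixed cost.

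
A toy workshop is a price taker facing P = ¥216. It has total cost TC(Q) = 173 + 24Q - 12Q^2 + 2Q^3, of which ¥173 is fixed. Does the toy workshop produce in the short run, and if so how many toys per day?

Variable cost is VC = 24Q - 12Q^2 + 2Q^3, so AVC = VC/Q = 24 - 12Q + 2Q^2 and MC = dTC/dQ = 24 - 24Q + 6Q^2.
AVC hits its minimum where MC = AVC, at Q = 3, giving min AVC = 24 - 12·3 + 2·3^2 = ¥6.
Since P = ¥216 ≥ min AVC = ¥6, price covers variable cost and the firm should produce.
Solving P = MC: -192 - 24Q + 6Q^2 = 0 ⇒ Q = -4 or 8. On the upward-sloping branch, Q* = 8.
Check: AVC at Q = 8 is ¥56 ≤ P, so revenue covers variable cost.
Profit = P·Q − TC = 216·8 − 621 = ¥1107.

Produce at Q = 8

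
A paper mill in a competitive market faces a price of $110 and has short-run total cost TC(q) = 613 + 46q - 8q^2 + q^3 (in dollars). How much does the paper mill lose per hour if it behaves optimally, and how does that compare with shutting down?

AVC = 46 - 8q + q^2; min AVC = $30 at q = 4. Since P = $110 ≥ min AVC, the firm produces.
With MC = 46 - 16q + 3q^2, P = MC on the upward-sloping part at q* = 8.
TR = 110·8 = 880. TC = 613 + 368 = 981. Profit = 880 − 981 = -$101.
By producing, the firm covers all variable cost plus $512 of fixed cost; shutting down would lose the full $613.

Profit = -$101 at q = 8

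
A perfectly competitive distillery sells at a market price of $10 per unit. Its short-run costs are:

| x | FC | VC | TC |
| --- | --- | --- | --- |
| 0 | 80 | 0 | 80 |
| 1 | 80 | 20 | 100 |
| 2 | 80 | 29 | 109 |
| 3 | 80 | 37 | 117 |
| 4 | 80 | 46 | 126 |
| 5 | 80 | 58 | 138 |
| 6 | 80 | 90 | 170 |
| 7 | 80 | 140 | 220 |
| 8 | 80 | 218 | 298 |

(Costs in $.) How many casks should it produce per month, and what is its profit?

Compute π = P·x − TC at each output: x=0: -80; x=1: -90; x=2: -89; x=3: -87; x=4: -86; x=5: -88; x=6: -110; x=7: -150; x=8: -218.
Profit is highest at x = 0. Equivalently, the lowest AVC in the table is 46/4 ≈ $11.50 at x = 4, and P = $10 falls below it — price never covers variable cost, so the firm shuts down and loses only its fixed cost.

x = 0 (shut down); profit = -$80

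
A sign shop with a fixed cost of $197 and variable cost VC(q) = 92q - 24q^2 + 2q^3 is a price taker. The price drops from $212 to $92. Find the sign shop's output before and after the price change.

Output falls from 10 to 8

AVC = 92 - 24q + 2q^2, minimized at q = 6 where min AVC = $20. MC = 92 - 48q + 6q^2.
At P = $212 ≥ min AVC, set P = MC on the rising branch: q = 10.
At P = $92 ≥ min AVC, set P = MC: q = 8. The firm stays open but cuts output.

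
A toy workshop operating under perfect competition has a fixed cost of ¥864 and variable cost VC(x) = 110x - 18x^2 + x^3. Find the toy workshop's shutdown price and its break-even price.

AVC = 110 - 18x + x^2; minimized at x = 9, giving min AVC = ¥29. That is the shutdown price.
ATC = 864/x + 110 - 18x + x^2. Setting dATC/dx = −864/x^2 − 18 + 2x = 0 gives x = 12 (since 2·12^3 − 18·12^2 = 864).
min ATC = 864/12 + 110 − 18·12 + 12^2 = ¥110. That is the break-even price.
Between these two prices the firm operates at a loss; above ¥110 it earns a profit.

Shutdown price = ¥29; break-even price = ¥110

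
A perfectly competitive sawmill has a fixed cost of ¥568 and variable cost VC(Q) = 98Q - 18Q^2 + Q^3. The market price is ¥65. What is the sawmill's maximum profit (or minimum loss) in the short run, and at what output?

Profit = -¥84 at Q = 11

AVC = 98 - 18Q + Q^2; min AVC = ¥17 at Q = 9. Since P = ¥65 ≥ min AVC, the firm produces.
MC = 98 - 36Q + 3Q^2. Setting P = MC and taking the root on the rising branch gives Q* = 11.
TR = 65·11 = 715. TC = 568 + 231 = 799. Profit = 715 − 799 = -¥84.
That loss of ¥84 beats the ¥568 the firm would lose by shutting down; producing recovers ¥484 of fixed cost.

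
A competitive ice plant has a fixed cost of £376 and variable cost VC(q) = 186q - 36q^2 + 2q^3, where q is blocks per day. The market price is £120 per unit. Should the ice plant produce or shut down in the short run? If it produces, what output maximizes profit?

Strip out fixed cost: VC = 186q - 36q^2 + 2q^3. Then AVC = 186 - 36q + 2q^2 and MC = 186 - 72q + 6q^2.
AVC is minimized where dAVC/dq = -36 + 4q = 0, at q = 9; min AVC = 186 - 36·9 + 2·9^2 = £24.
Since P = £120 ≥ min AVC = £24, price covers variable cost and the firm should produce.
Solving P = MC: 66 - 72q + 6q^2 = 0 ⇒ q = 1 or 11. On the upward-sloping branch, q* = 11.
Check: AVC at q = 11 is £32 ≤ P, so revenue covers variable cost.
Profit = P·q − TC = 120·11 − 728 = £592.

Produce at q = 11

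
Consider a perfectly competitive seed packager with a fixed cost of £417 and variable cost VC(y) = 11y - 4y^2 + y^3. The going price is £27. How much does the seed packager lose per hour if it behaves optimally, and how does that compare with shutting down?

AVC = 11 - 4y + y^2 has its minimum £7 at y = 2; price £27 clears that bar, so the firm operates.
MC = 11 - 8y + 3y^2. Setting P = MC and taking the root on the rising branch gives y* = 4.
TR = 27·4 = 108. TC = 417 + 44 = 461. Profit = 108 − 461 = -£353.
By producing, the firm covers all variable cost plus £64 of fixed cost; shutting down would lose the full £417.

Profit = -£353 at y = 4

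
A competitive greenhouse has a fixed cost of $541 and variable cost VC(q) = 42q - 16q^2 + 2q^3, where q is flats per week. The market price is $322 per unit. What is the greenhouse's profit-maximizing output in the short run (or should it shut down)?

Produce at q = 10

From TC, MC = TC'(q) = 42 - 32q + 6q^2 and AVC = VC/q = 42 - 16q + 2q^2.
The AVC parabola has its vertex at q = 16/4 = 4, where AVC = 42 - 16·4 + 2·4^2 = $10.
P = $322 exceeds min AVC = $10, so the firm stays open.
Solving P = MC: -280 - 32q + 6q^2 = 0 ⇒ q = -14/3 or 10. On the upward-sloping branch, q* = 10.
Check: AVC at q = 10 is $82 ≤ P, so revenue covers variable cost.
Profit = P·q − TC = 322·10 − 1361 = $1859.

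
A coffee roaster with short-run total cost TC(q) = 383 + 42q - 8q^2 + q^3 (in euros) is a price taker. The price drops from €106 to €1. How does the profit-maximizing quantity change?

AVC = 42 - 8q + q^2, minimized at q = 4 where min AVC = €26. MC = 42 - 16q + 3q^2.
With P = €106 above the shutdown price, P = MC gives q = 8.
At P = €1 < min AVC = €26, price no longer covers variable cost at any output, so the firm shuts down: q = 0.

Output falls from 8 to 0 (the firm shuts down)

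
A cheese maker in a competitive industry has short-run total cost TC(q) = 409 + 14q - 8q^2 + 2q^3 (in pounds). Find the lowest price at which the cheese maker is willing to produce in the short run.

The firm shuts down when price falls below the minimum of average variable cost. AVC = VC/q = 14 - 8q + 2q^2.
dAVC/dq = -8 + 4q = 0 gives q = 2. min AVC = 14 - 8·2 + 2·2^2 = 6.
So the shutdown price is £6.

£6 per unit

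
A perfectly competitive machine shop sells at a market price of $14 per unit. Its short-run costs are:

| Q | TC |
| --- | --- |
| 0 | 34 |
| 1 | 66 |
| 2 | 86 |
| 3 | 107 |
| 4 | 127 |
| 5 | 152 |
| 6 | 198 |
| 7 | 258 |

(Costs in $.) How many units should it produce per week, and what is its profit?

Tabulate TR − TC: Q=0: -34; Q=1: -52; Q=2: -58; Q=3: -65; Q=4: -71; Q=5: -82; Q=6: -114; Q=7: -160.
Profit is highest at Q = 0. Equivalently, the lowest AVC in the table is 93/4 ≈ $23.25 at Q = 4, and P = $14 falls below it — price never covers variable cost, so the firm shuts down and loses only its fixed cost.

Q = 0 (shut down); profit = -$34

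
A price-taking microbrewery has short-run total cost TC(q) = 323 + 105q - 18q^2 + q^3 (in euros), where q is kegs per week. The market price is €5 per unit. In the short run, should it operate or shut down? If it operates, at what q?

Strip out fixed cost: VC = 105q - 18q^2 + q^3. Then AVC = 105 - 18q + q^2 and MC = 105 - 36q + 3q^2.
AVC hits its minimum where MC = AVC, at q = 9, giving min AVC = 105 - 18·9 + 9^2 = €24.
P = €5 lies below min AVC = €24; no output level covers variable cost.
The firm minimizes its loss by shutting down and losing only its fixed cost of €323.

Shut down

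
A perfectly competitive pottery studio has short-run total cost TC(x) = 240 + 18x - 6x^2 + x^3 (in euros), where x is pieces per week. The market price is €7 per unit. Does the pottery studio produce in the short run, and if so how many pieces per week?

Strip out fixed cost: VC = 18x - 6x^2 + x^3. Then AVC = 18 - 6x + x^2 and MC = 18 - 12x + 3x^2.
AVC hits its minimum where MC = AVC, at x = 3, giving min AVC = 18 - 6·3 + 3^2 = €9.
Since P = €7 < min AVC = €9, price fails to cover variable cost at any output.
Best response: produce nothing and absorb the €240 fixed cost.

Shut down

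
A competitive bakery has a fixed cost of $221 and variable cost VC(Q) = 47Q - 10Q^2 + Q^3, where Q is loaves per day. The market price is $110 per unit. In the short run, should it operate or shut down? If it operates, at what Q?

Variable cost is VC = 47Q - 10Q^2 + Q^3, so AVC = VC/Q = 47 - 10Q + Q^2 and MC = dTC/dQ = 47 - 20Q + 3Q^2.
AVC hits its minimum where MC = AVC, at Q = 5, giving min AVC = 47 - 10·5 + 5^2 = $22.
P = $110 exceeds min AVC = $22, so the firm stays open.
Solving P = MC: -63 - 20Q + 3Q^2 = 0 ⇒ Q = -7/3 or 9. On the upward-sloping branch, Q* = 9.
Check: AVC at Q = 9 is $38 ≤ P, so revenue covers variable cost.
Profit = P·Q − TC = 110·9 − 563 = $427.

Produce at Q = 9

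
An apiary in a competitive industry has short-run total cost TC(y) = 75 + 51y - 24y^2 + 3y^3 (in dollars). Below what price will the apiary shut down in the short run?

Short-run supply begins at min AVC. From VC = 51y - 24y^2 + 3y^3, AVC = 51 - 24y + 3y^2.
dAVC/dy = -24 + 6y = 0 gives y = 4. min AVC = 51 - 24·4 + 3·4^2 = 3.
So the shutdown price is $3.

$3 per unit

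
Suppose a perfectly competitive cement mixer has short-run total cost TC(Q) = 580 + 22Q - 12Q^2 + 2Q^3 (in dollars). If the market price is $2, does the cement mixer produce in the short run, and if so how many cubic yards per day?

Strip out fixed cost: VC = 22Q - 12Q^2 + 2Q^3. Then AVC = 22 - 12Q + 2Q^2 and MC = 22 - 24Q + 6Q^2.
The AVC parabola has its vertex at Q = 12/4 = 3, where AVC = 22 - 12·3 + 2·3^2 = $4.
P = $2 lies below min AVC = $4; no output level covers variable cost.
Shutting down limits the loss to fixed cost, $580.

Shut down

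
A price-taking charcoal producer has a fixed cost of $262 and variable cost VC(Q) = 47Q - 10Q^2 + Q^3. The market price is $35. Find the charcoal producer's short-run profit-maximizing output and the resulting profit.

Profit = -$190 at Q = 6

AVC = 47 - 10Q + Q^2 has its minimum $22 at Q = 5; price $35 clears that bar, so the firm operates.
MC = 47 - 20Q + 3Q^2. Setting P = MC and taking the root on the rising branch gives Q* = 6.
TR = 35·6 = 210. TC = 262 + 138 = 400. Profit = 210 − 400 = -$190.
By producing, the firm covers all variable cost plus $72 of fixed cost; shutting down would lose the full $262.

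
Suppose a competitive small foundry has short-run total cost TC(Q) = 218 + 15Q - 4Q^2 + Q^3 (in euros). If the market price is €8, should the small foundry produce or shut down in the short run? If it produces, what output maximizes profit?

Shut down

From TC, MC = TC'(Q) = 15 - 8Q + 3Q^2 and AVC = VC/Q = 15 - 4Q + Q^2.
AVC is minimized where dAVC/dQ = -4 + 2Q = 0, at Q = 2; min AVC = 15 - 4·2 + 2^2 = €11.
With P < min AVC (€8 < €11), every unit sold adds to the loss.
Best response: produce nothing and absorb the €218 fixed cost.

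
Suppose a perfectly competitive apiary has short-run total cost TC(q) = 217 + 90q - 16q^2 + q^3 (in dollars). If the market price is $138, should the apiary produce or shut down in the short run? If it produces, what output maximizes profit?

Produce at q = 12

Variable cost is VC = 90q - 16q^2 + q^3, so AVC = VC/q = 90 - 16q + q^2 and MC = dTC/dq = 90 - 32q + 3q^2.
The AVC parabola has its vertex at q = 16/2 = 8, where AVC = 90 - 16·8 + 8^2 = $26.
Since P = $138 ≥ min AVC = $26, price covers variable cost and the firm should produce.
P = MC gives -48 - 32q + 3q^2 = 0, with roots -4/3 and 12. Take the larger (rising MC): q* = 12.
Check: AVC at q = 12 is $42 ≤ P, so revenue covers variable cost.
Profit = P·q − TC = 138·12 − 721 = $935.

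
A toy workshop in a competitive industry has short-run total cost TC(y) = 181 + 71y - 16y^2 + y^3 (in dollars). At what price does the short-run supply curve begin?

$7 per unit

The firm shuts down when price falls below the minimum of average variable cost. AVC = VC/y = 71 - 16y + y^2.
dAVC/dy = -16 + 2y = 0 gives y = 8. min AVC = 71 - 16·8 + 8^2 = 7.
So the shutdown price is $7.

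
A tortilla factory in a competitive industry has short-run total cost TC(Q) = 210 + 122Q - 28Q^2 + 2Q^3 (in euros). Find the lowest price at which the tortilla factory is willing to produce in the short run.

Short-run supply begins at min AVC. From VC = 122Q - 28Q^2 + 2Q^3, AVC = 122 - 28Q + 2Q^2.
dAVC/dQ = -28 + 4Q = 0 gives Q = 7. min AVC = 122 - 28·7 + 2·7^2 = 24.
The firm shuts down for any P below €24.

€24 per unit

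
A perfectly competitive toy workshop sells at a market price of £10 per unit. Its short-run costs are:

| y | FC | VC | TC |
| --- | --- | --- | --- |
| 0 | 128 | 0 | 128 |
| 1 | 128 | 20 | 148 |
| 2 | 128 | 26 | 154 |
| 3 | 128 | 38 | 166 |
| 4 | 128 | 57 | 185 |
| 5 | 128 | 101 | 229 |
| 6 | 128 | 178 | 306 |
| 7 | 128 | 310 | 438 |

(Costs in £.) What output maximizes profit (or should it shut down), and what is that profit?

y = 0 (shut down); profit = -£128

Compute π = P·y − TC at each output: y=0: -128; y=1: -138; y=2: -134; y=3: -136; y=4: -145; y=5: -179; y=6: -246; y=7: -368.
Profit is highest at y = 0. Equivalently, the lowest AVC in the table is 38/3 ≈ £12.67 at y = 3, and P = £10 falls below it — price never covers variable cost, so the firm shuts down and loses only its fixed cost.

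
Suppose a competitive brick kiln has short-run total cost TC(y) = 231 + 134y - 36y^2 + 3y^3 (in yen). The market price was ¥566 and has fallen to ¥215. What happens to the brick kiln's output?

AVC = 134 - 36y + 3y^2, minimized at y = 6 where min AVC = ¥26. MC = 134 - 72y + 9y^2.
At P = ¥566 ≥ min AVC, set P = MC on the rising branch: y = 12.
At P = ¥215 ≥ min AVC, set P = MC: y = 9. The firm stays open but cuts output.

Output falls from 12 to 9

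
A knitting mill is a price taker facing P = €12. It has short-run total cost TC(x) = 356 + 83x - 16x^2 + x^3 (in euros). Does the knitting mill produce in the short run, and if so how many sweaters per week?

Strip out fixed cost: VC = 83x - 16x^2 + x^3. Then AVC = 83 - 16x + x^2 and MC = 83 - 32x + 3x^2.
The AVC parabola has its vertex at x = 16/2 = 8, where AVC = 83 - 16·8 + 8^2 = €19.
P = €12 lies below min AVC = €19; no output level covers variable cost.
Best response: produce nothing and absorb the €356 fixed cost.

Shut down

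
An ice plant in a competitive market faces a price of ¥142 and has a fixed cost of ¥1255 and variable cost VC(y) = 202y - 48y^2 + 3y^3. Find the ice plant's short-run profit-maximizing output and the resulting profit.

Profit = -¥55 at y = 10

AVC = 202 - 48y + 3y^2; min AVC = ¥10 at y = 8. Since P = ¥142 ≥ min AVC, the firm produces.
With MC = 202 - 96y + 9y^2, P = MC on the upward-sloping part at y* = 10.
TR = 142·10 = 1420. TC = 1255 + 220 = 1475. Profit = 1420 − 1475 = -¥55.
Shutting down would mean losing the fixed cost of ¥1255, so operating at a loss of ¥55 is better by ¥1200.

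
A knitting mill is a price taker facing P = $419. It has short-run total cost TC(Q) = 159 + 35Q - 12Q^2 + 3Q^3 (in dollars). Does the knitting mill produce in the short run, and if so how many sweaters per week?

Produce at Q = 8

Variable cost is VC = 35Q - 12Q^2 + 3Q^3, so AVC = VC/Q = 35 - 12Q + 3Q^2 and MC = dTC/dQ = 35 - 24Q + 9Q^2.
AVC is minimized where dAVC/dQ = -12 + 6Q = 0, at Q = 2; min AVC = 35 - 12·2 + 3·2^2 = $23.
Because $419 ≥ $23, revenue can cover variable cost; the firm operates.
Solving P = MC: -384 - 24Q + 9Q^2 = 0 ⇒ Q = -16/3 or 8. On the upward-sloping branch, Q* = 8.
Check: AVC at Q = 8 is $131 ≤ P, so revenue covers variable cost.
Profit = P·Q − TC = 419·8 − 1207 = $2145.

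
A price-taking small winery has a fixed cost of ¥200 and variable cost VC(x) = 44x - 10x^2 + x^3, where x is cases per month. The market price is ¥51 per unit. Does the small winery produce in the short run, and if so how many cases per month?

Produce at x = 7

Variable cost is VC = 44x - 10x^2 + x^3, so AVC = VC/x = 44 - 10x + x^2 and MC = dTC/dx = 44 - 20x + 3x^2.
AVC hits its minimum where MC = AVC, at x = 5, giving min AVC = 44 - 10·5 + 5^2 = ¥19.
P = ¥51 exceeds min AVC = ¥19, so the firm stays open.
Set P = MC: 51 = 44 - 20x + 3x^2 → -7 - 20x + 3x^2 = 0. The roots are x = -1/3 and x = 7; the profit-maximizing output is on the rising part of MC, so x* = 7.
Check: AVC at x = 7 is ¥23 ≤ P, so revenue covers variable cost.
Profit = P·x − TC = 51·7 − 361 = -¥4, a loss, but smaller than the ¥200 fixed cost the firm would lose by shutting down.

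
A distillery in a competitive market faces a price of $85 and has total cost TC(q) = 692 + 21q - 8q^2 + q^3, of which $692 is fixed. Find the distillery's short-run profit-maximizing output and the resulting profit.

Profit = -$180 at q = 8

AVC = 21 - 8q + q^2; min AVC = $5 at q = 4. Since P = $85 ≥ min AVC, the firm produces.
MC = 21 - 16q + 3q^2. Setting P = MC and taking the root on the rising branch gives q* = 8.
TR = 85·8 = 680. TC = 692 + 168 = 860. Profit = 680 − 860 = -$180.
By producing, the firm covers all variable cost plus $512 of fixed cost; shutting down would lose the full $692.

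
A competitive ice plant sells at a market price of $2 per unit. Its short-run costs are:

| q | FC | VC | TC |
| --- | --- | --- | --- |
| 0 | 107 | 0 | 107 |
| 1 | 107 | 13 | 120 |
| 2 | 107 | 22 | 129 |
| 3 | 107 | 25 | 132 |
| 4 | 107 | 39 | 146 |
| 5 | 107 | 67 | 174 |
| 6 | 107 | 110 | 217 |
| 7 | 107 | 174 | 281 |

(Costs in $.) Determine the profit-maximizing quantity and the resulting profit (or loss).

Profit at each row (π = 2q − TC): q=0: -107; q=1: -118; q=2: -125; q=3: -126; q=4: -138; q=5: -164; q=6: -205; q=7: -267.
Profit is highest at q = 0. Equivalently, the lowest AVC in the table is 25/3 ≈ $8.33 at q = 3, and P = $2 falls below it — price never covers variable cost, so the firm shuts down and loses only its fixed cost.

q = 0 (shut down); profit = -$107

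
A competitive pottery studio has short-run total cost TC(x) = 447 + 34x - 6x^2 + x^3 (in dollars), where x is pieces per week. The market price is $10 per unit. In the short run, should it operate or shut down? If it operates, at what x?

Shut down

From TC, MC = TC'(x) = 34 - 12x + 3x^2 and AVC = VC/x = 34 - 6x + x^2.
The AVC parabola has its vertex at x = 6/2 = 3, where AVC = 34 - 6·3 + 3^2 = $25.
With P < min AVC ($10 < $25), every unit sold adds to the loss.
The firm minimizes its loss by shutting down and losing only its fixed cost of $447.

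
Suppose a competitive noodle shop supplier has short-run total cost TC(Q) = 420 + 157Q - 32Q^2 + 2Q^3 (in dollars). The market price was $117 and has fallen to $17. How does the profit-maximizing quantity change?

Output falls from 10 to 0 (the firm shuts down)

MC = 157 - 64Q + 6Q^2; the shutdown threshold is min AVC = $29 (at Q = 8).
At P = $117 ≥ min AVC, set P = MC on the rising branch: Q = 10.
At P = $17 < min AVC = $29, price no longer covers variable cost at any output, so the firm shuts down: Q = 0.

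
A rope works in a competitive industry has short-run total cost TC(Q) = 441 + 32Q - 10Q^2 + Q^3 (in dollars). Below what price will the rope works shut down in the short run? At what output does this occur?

$7 per unit, at Q = 5

Short-run supply begins at min AVC. From VC = 32Q - 10Q^2 + Q^3, AVC = 32 - 10Q + Q^2.
At the minimum of AVC, MC = AVC. MC = 32 - 20Q + 3Q^2; setting MC = AVC gives 2Q^2 - 10Q = 0, so Q = 5. min AVC = 7.
So the shutdown price is $7.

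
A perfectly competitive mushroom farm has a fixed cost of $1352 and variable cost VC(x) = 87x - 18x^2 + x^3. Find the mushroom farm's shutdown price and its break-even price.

Shutdown price = min AVC. AVC = 87 - 18x + x^2, with vertex at x = 9 and minimum $6.
ATC = 1352/x + 87 - 18x + x^2. Setting dATC/dx = −1352/x^2 − 18 + 2x = 0 gives x = 13 (since 2·13^3 − 18·13^2 = 1352).
min ATC = 1352/13 + 87 − 18·13 + 13^2 = $126. That is the break-even price.
Between these two prices the firm operates at a loss; above $126 it earns a profit.

Shutdown price = $6; break-even price = $126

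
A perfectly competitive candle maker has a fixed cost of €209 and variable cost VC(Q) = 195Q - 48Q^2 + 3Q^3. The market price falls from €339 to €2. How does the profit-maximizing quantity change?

Output falls from 12 to 0 (the firm shuts down)

AVC = 195 - 48Q + 3Q^2, minimized at Q = 8 where min AVC = €3. MC = 195 - 96Q + 9Q^2.
With P = €339 above the shutdown price, P = MC gives Q = 12.
At P = €2 < min AVC = €3, price no longer covers variable cost at any output, so the firm shuts down: Q = 0.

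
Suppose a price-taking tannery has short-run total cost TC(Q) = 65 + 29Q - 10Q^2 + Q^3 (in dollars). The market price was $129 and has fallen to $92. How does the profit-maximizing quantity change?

AVC = 29 - 10Q + Q^2, minimized at Q = 5 where min AVC = $4. MC = 29 - 20Q + 3Q^2.
At P = $129 ≥ min AVC, set P = MC on the rising branch: Q = 10.
At P = $92 ≥ min AVC, set P = MC: Q = 9. The firm stays open but cuts output.

Output falls from 10 to 9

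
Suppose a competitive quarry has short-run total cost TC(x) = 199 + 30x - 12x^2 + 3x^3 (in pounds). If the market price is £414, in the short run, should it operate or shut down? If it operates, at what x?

Produce at x = 8

From TC, MC = TC'(x) = 30 - 24x + 9x^2 and AVC = VC/x = 30 - 12x + 3x^2.
AVC hits its minimum where MC = AVC, at x = 2, giving min AVC = 30 - 12·2 + 3·2^2 = £18.
P = £414 exceeds min AVC = £18, so the firm stays open.
Set P = MC: 414 = 30 - 24x + 9x^2 → -384 - 24x + 9x^2 = 0. The roots are x = -16/3 and x = 8; the profit-maximizing output is on the rising part of MC, so x* = 8.
Check: AVC at x = 8 is £126 ≤ P, so revenue covers variable cost.
Profit = P·x − TC = 414·8 − 1207 = £2105.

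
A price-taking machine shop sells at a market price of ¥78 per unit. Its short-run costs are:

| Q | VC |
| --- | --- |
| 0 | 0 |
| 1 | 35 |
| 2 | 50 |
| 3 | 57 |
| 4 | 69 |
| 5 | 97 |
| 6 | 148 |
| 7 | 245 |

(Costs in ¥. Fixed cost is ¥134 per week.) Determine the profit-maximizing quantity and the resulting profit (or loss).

Q = 6; profit = ¥186

Compute π = P·Q − TC at each output: Q=0: -134; Q=1: -91; Q=2: -28; Q=3: 43; Q=4: 109; Q=5: 159; Q=6: 186; Q=7: 167.
Profit is maximized at Q = 6. AVC there is 148/6 = ¥24.67 ≤ P, so producing beats shutting down (which would give -¥134).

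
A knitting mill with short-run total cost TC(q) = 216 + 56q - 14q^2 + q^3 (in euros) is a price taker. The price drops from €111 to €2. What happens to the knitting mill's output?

MC = 56 - 28q + 3q^2; the shutdown threshold is min AVC = €7 (at q = 7).
With P = €111 above the shutdown price, P = MC gives q = 11.
At P = €2 < min AVC = €7, price no longer covers variable cost at any output, so the firm shuts down: q = 0.

Output falls from 11 to 0 (the firm shuts down)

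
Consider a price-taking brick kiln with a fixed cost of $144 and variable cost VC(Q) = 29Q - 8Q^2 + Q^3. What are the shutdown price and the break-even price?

Shutdown price = $13; break-even price = $41

AVC = 29 - 8Q + Q^2; minimized at Q = 4, giving min AVC = $13. That is the shutdown price.
ATC = 144/Q + 29 - 8Q + Q^2. Setting dATC/dQ = −144/Q^2 − 8 + 2Q = 0 gives Q = 6 (since 2·6^3 − 8·6^2 = 144).
min ATC = 144/6 + 29 − 8·6 + 6^2 = $41. That is the break-even price.
For $13 ≤ P < $41 the firm produces at a loss; below $13 it shuts down.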